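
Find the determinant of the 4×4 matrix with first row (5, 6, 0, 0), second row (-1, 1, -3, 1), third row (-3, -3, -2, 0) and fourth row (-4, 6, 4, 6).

The determinant is 42.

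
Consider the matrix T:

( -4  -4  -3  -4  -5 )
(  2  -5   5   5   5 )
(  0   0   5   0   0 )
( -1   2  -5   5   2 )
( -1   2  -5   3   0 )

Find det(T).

Expand along row 3 (it has 4 zeros):
  + (5) · M_33   where M_33 = det([-4 -4 -4 -5; 2 -5 5 5; -1 2 5 2; -1 2 3 0]) = -166
det = (+1)·(5)·(-166) = -830

-830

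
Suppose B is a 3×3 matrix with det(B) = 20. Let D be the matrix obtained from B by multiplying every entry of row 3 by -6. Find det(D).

Scaling one row by -6 multiplies the determinant by -6.
det(D) = (-6)·(20) = -120

det(D) = -120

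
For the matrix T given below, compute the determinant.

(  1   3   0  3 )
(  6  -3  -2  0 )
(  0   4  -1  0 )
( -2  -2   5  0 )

Expand along column 4 (it has 3 zeros):
  − (3) · M_14   where M_14 = det([6 -3 -2; 0 4 -1; -2 -2 5]) = 86
det = (-1)·(3)·(86) = -258

|T| = -258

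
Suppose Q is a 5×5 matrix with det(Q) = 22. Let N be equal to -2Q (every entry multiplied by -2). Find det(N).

For a 5×5 matrix, det(-2Q) = (-2)^5·det(Q) = -32·det(Q).
det(N) = (-32)·(22) = -704

|N| = -704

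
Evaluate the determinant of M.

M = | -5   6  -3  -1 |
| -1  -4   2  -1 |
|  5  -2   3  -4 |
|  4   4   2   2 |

Expand along row 1:
  + (-5) · M_11   where M_11 = det([-4 2 -1; -2 3 -4; 4 2 2]) = -64
  − (6) · M_12   where M_12 = det([-1 2 -1; 5 3 -4; 4 2 2]) = -64
  + (-3) · M_13   where M_13 = det([-1 -4 -1; 5 -2 -4; 4 4 2]) = 64
  − (-1) · M_14   where M_14 = det([-1 -4 2; 5 -2 3; 4 4 2]) = 64
det = (+1)·(-5)·(-64) + (-1)·(6)·(-64) + (+1)·(-3)·(64) + (-1)·(-1)·(64) = 576

576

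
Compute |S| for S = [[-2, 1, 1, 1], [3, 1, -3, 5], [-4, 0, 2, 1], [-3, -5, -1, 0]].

Expand along row 3 (it has 1 zero):
  + (-4) · M_31   where M_31 = det([1 1 1; 1 -3 5; -5 -1 0]) = -36
  + (2) · M_33   where M_33 = det([-2 1 1; 3 1 5; -3 -5 0]) = -77
  − (1) · M_34   where M_34 = det([-2 1 1; 3 1 -3; -3 -5 -1]) = 32
det = (+1)·(-4)·(-36) + (+1)·(2)·(-77) + (-1)·(1)·(32) = -42

|S| = -42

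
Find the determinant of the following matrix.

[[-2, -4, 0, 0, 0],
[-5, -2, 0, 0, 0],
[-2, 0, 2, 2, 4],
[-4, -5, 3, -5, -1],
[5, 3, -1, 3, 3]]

The matrix is block lower-triangular with a 2×2 block and a 3×3 block on the diagonal, so its determinant equals the product of the determinants of the diagonal blocks.
det of the 2×2 block = -16
det of the 3×3 block = -24
det = (-16)·(-24) = 384

384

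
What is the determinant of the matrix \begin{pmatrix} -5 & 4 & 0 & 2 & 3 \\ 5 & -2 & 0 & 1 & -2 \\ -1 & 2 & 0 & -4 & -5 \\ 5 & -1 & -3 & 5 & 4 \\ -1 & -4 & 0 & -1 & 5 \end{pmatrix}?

The determinant is 186.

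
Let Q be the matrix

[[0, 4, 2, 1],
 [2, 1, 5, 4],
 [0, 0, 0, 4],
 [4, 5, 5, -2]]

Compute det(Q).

det(Q) = -208

Expand along row 3 (it has 3 zeros):
  − (4) · M_34   where M_34 = det([0 4 2; 2 1 5; 4 5 5]) = 52
det = (-1)·(4)·(52) = -208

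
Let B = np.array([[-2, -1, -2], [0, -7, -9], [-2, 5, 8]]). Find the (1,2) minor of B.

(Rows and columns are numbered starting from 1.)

Delete row 1 and column 2; the remaining 2×2 submatrix is [0 -9; -2 8].
Its determinant is 0·8 − (-9)·(-2) = -18.

-18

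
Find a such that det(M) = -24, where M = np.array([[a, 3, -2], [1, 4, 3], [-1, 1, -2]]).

Expanding along the row containing a, det(M) is linear in a: det(M) = (-11)·a + (-13).
Set (-11)·a + (-13) = -24  ⇒  (-11)·a = -11  ⇒  a = 1.

1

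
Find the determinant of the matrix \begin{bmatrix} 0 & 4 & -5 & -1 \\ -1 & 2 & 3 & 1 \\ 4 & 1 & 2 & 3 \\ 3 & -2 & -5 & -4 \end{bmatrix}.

Expand along row 1 (it has 1 zero):
  − (4) · M_12   where M_12 = det([-1 3 1; 4 2 3; 3 -5 -4]) = 42
  + (-5) · M_13   where M_13 = det([-1 2 1; 4 1 3; 3 -2 -4]) = 37
  − (-1) · M_14   where M_14 = det([-1 2 3; 4 1 2; 3 -2 -5]) = 20
det = (-1)·(4)·(42) + (+1)·(-5)·(37) + (-1)·(-1)·(20) = -333

-333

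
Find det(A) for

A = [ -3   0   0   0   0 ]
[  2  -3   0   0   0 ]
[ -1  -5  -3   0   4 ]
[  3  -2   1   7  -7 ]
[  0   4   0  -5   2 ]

A is block lower-triangular with a 2×2 block and a 3×3 block on the diagonal, so its determinant equals the product of the determinants of the diagonal blocks.
det of the 2×2 block = 9
det of the 3×3 block = 43
det = (9)·(43) = 387

The determinant is 387.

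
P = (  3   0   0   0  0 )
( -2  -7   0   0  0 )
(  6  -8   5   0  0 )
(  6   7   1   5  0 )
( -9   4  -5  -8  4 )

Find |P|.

-2100

P is lower triangular, so det(P) is the product of the diagonal entries:
det = (3) · (-7) · (5) · (5) · (4) = -2100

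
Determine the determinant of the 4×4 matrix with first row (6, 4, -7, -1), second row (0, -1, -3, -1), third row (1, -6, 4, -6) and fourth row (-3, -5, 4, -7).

727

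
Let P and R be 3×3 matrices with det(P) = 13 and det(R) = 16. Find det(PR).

|PR| = 208

det(PR) = det(P)·det(R) = (13)·(16) = 208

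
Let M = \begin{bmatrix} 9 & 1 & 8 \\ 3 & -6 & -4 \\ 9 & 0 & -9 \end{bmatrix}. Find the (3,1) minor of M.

Delete row 3 and column 1; the remaining 2×2 submatrix is [1 8; -6 -4].
Its determinant is 1·(-4) − 8·(-6) = 44.

The minor is 44.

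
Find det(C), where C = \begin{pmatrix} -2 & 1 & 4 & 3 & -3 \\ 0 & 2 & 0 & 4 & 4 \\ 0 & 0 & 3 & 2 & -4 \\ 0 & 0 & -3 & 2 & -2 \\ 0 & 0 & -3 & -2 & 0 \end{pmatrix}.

C is block upper-triangular with a 2×2 block and a 3×3 block on the diagonal, so its determinant equals the product of the determinants of the diagonal blocks.
det of the 2×2 block = -4
det of the 3×3 block = -48
det = (-4)·(-48) = 192

det(C) = 192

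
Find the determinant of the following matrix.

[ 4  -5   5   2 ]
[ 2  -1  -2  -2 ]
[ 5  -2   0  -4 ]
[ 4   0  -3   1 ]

Expand along row 3 (it has 1 zero):
  + (5) · M_31   where M_31 = det([-5 5 2; -1 -2 -2; 0 -3 1]) = 51
  − (-2) · M_32   where M_32 = det([4 5 2; 2 -2 -2; 4 -3 1]) = -78
  − (-4) · M_34   where M_34 = det([4 -5 5; 2 -1 -2; 4 0 -3]) = 42
det = (+1)·(5)·(51) + (-1)·(-2)·(-78) + (-1)·(-4)·(42) = 267

267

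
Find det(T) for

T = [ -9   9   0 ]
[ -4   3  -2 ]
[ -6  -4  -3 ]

The determinant is 153.

Expand along row 1:
  + (-9) · |3 -2; -4 -3| = (-9)·(-9 − 8) = 153
  − 9 · |-4 -2; -6 -3| = −9·(12 − 12) = 0
Sum: (153) + (0) = 153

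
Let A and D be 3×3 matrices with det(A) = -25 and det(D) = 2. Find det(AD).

det(AD) = det(A)·det(D) = (-25)·(2) = -50

|AD| = -50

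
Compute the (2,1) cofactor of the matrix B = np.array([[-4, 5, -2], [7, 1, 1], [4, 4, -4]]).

Delete row 2 and column 1; the remaining 2×2 submatrix is [5 -2; 4 -4].
Its determinant is 5·(-4) − (-2)·4 = -12.
The cofactor carries sign (−1)^(2+1) = −1, so C_{2,1} = −(-12) = 12.

12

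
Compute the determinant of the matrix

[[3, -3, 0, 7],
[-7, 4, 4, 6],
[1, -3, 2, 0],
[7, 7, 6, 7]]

Expand along row 1 (it has 1 zero):
  + (3) · M_11   where M_11 = det([4 4 6; -3 2 0; 7 6 7]) = -52
  − (-3) · M_12   where M_12 = det([-7 4 6; 1 2 0; 7 6 7]) = -174
  − (7) · M_14   where M_14 = det([-7 4 4; 1 -3 2; 7 7 6]) = 368
det = (+1)·(3)·(-52) + (-1)·(-3)·(-174) + (-1)·(7)·(368) = -3254

-3254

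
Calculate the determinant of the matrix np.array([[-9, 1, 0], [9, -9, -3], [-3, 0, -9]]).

-639

Expand along row 1:
  + (-9) · |-9 -3; 0 -9| = (-9)·(81 − 0) = -729
  − 1 · |9 -3; -3 -9| = −1·(-81 − 9) = 90
Sum: (-729) + (90) = -639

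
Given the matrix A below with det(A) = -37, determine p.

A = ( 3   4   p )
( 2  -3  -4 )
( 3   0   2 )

p = 5

Expanding along the column containing p, det(A) is linear in p: det(A) = (9)·p + (-82).
Set (9)·p + (-82) = -37  ⇒  (9)·p = 45  ⇒  p = 5.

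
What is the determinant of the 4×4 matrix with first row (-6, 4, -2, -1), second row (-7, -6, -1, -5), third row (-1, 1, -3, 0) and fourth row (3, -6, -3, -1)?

Expand along row 3 (it has 1 zero):
  + (-1) · M_31   where M_31 = det([4 -2 -1; -6 -1 -5; -6 -3 -1]) = -116
  − (1) · M_32   where M_32 = det([-6 -2 -1; -7 -1 -5; 3 -3 -1]) = 104
  + (-3) · M_33   where M_33 = det([-6 4 -1; -7 -6 -5; 3 -6 -1]) = -4
det = (+1)·(-1)·(-116) + (-1)·(1)·(104) + (+1)·(-3)·(-4) = 24

24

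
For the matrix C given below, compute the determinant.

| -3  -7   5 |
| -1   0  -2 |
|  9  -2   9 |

The determinant is 85.

Expand along column 2:
  − (-7) · |-1 -2; 9 9| = −(-7)·(-9 − (-18)) = 63
  − (-2) · |-3 5; -1 -2| = −(-2)·(6 − (-5)) = 22
Sum: (63) + (22) = 85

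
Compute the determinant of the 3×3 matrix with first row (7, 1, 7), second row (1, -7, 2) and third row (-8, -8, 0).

Expand along row 3:
  + (-8) · |1 7; -7 2| = (-8)·(2 − (-49)) = -408
  − (-8) · |7 7; 1 2| = −(-8)·(14 − 7) = 56
Sum: (-408) + (56) = -352

-352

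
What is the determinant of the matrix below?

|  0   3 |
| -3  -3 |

det = 0·(-3) − 3·(-3) = 0 − (-9) = 9

9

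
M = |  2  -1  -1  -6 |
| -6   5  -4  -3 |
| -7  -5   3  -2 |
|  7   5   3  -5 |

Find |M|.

Expand along row 1:
  + (2) · M_11   where M_11 = det([5 -4 -3; -5 3 -2; 5 3 -5]) = 185
  − (-1) · M_12   where M_12 = det([-6 -4 -3; -7 3 -2; 7 3 -5]) = 376
  + (-1) · M_13   where M_13 = det([-6 5 -3; -7 -5 -2; 7 5 -5]) = -455
  − (-6) · M_14   where M_14 = det([-6 5 -4; -7 -5 3; 7 5 3]) = 390
det = (+1)·(2)·(185) + (-1)·(-1)·(376) + (+1)·(-1)·(-455) + (-1)·(-6)·(390) = 3541

3541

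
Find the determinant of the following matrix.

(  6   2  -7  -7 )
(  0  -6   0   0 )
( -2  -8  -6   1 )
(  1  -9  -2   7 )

Expand along row 2 (it has 3 zeros):
  + (-6) · M_22   where M_22 = det([6 -7 -7; -2 -6 1; 1 -2 7]) = -415
det = (+1)·(-6)·(-415) = 2490

2490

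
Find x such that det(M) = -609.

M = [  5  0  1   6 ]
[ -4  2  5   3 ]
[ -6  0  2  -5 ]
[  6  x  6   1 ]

5

Expanding along the row containing x, det(M) is linear in x: det(M) = (-61)·x + (-304).
Set (-61)·x + (-304) = -609  ⇒  (-61)·x = -305  ⇒  x = 5.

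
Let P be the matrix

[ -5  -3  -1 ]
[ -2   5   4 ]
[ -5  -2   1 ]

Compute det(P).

-40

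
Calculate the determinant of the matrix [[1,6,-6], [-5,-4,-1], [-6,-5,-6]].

-131

Expand along row 1:
  + 1 · |-4 -1; -5 -6| = 1·(24 − 5) = 19
  − 6 · |-5 -1; -6 -6| = −6·(30 − 6) = -144
  + (-6) · |-5 -4; -6 -5| = (-6)·(25 − 24) = -6
Sum: (19) + (-144) + (-6) = -131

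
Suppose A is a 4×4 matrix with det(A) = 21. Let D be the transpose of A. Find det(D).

det(D) = 21

det(Aᵀ) = det(A).
det(D) = (1)·(21) = 21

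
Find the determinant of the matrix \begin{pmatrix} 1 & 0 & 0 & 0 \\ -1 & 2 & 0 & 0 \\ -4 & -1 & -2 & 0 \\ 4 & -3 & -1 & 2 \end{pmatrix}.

-8

The matrix is lower triangular, so the determinant is the product of the diagonal entries:
det = (1) · (2) · (-2) · (2) = -8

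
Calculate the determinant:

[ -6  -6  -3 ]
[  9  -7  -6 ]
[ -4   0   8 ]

Expand along column 2:
  − (-6) · |9 -6; -4 8| = −(-6)·(72 − 24) = 288
  + (-7) · |-6 -3; -4 8| = (-7)·(-48 − 12) = 420
Sum: (288) + (420) = 708

708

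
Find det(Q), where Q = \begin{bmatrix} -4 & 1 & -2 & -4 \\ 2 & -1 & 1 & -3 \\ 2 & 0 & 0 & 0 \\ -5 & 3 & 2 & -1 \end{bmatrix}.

det(Q) = 90

Expand along row 3 (it has 3 zeros):
  + (2) · M_31   where M_31 = det([1 -2 -4; -1 1 -3; 3 2 -1]) = 45
det = (+1)·(2)·(45) = 90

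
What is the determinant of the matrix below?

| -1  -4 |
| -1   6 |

-10

det = (-1)·6 − (-4)·(-1) = -6 − 4 = -10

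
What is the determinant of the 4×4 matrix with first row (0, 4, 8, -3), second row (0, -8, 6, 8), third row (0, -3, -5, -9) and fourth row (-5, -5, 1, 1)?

The determinant is -4990.

Expand along column 1 (it has 3 zeros):
  − (-5) · M_41   where M_41 = det([4 8 -3; -8 6 8; -3 -5 -9]) = -998
det = (-1)·(-5)·(-998) = -4990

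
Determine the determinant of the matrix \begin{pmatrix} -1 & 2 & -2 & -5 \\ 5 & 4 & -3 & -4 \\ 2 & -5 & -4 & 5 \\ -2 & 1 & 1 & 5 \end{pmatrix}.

879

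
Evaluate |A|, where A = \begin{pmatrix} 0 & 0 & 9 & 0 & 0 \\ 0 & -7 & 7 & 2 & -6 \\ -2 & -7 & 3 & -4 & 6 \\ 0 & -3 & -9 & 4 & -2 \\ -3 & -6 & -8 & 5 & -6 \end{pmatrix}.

Expand along row 1 (it has 4 zeros):
  + (9) · M_13   where M_13 = det([0 -7 2 -6; -2 -7 -4 6; 0 -3 4 -2; -3 -6 5 -6]) = 928
det = (+1)·(9)·(928) = 8352

|A| = 8352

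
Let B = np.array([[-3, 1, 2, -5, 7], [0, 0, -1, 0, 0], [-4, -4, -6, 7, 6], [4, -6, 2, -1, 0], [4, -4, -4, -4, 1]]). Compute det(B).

Expand along row 2 (it has 4 zeros):
  − (-1) · M_23   where M_23 = det([-3 1 -5 7; -4 -4 7 6; 4 -6 -1 0; 4 -4 -4 1]) = -338
det = (-1)·(-1)·(-338) = -338

det(B) = -338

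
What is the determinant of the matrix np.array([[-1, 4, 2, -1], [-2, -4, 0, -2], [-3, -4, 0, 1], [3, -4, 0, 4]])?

-168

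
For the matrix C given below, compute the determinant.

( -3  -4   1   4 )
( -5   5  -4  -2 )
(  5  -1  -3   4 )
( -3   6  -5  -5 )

Expand along row 1:
  + (-3) · M_11   where M_11 = det([5 -4 -2; -1 -3 4; 6 -5 -5]) = 53
  − (-4) · M_12   where M_12 = det([-5 -4 -2; 5 -3 4; -3 -5 -5]) = -159
  + (1) · M_13   where M_13 = det([-5 5 -2; 5 -1 4; -3 6 -5]) = 106
  − (4) · M_14   where M_14 = det([-5 5 -4; 5 -1 -3; -3 6 -5]) = -53
det = (+1)·(-3)·(53) + (-1)·(-4)·(-159) + (+1)·(1)·(106) + (-1)·(4)·(-53) = -477

The determinant is -477.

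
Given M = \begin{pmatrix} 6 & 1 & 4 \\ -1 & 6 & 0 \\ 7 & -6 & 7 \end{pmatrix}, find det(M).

|M| = 115

Expand along column 3:
  + 4 · |-1 6; 7 -6| = 4·(6 − 42) = -144
  + 7 · |6 1; -1 6| = 7·(36 − (-1)) = 259
Sum: (-144) + (259) = 115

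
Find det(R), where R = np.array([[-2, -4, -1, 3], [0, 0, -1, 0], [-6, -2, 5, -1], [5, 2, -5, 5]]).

Expand along row 2 (it has 3 zeros):
  − (-1) · M_23   where M_23 = det([-2 -4 3; -6 -2 -1; 5 2 5]) = -90
det = (-1)·(-1)·(-90) = -90

|R| = -90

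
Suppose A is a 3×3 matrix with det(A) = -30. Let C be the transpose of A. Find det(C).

det(Aᵀ) = det(A).
det(C) = (1)·(-30) = -30

det(C) = -30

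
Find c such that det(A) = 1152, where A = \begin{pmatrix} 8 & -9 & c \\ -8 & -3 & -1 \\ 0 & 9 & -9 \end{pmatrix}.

Expanding along the column containing c, det(A) is linear in c: det(A) = (-72)·c + (936).
Set (-72)·c + (936) = 1152  ⇒  (-72)·c = 216  ⇒  c = -3.

c = -3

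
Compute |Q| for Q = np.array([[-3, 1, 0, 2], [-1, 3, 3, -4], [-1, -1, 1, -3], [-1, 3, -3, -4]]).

Expand along row 1 (it has 1 zero):
  + (-3) · M_11   where M_11 = det([3 3 -4; -1 1 -3; 3 -3 -4]) = -78
  − (1) · M_12   where M_12 = det([-1 3 -4; -1 1 -3; -1 -3 -4]) = -6
  − (2) · M_14   where M_14 = det([-1 3 3; -1 -1 1; -1 3 -3]) = -24
det = (+1)·(-3)·(-78) + (-1)·(1)·(-6) + (-1)·(2)·(-24) = 288

288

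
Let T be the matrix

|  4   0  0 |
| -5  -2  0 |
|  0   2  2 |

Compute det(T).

-16

T is lower triangular, so det(T) is the product of the diagonal entries:
det = (4) · (-2) · (2) = -16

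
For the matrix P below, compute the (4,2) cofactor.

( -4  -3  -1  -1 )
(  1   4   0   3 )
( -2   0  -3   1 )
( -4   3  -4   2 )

Delete row 4 and column 2; the remaining 3×3 submatrix is [-4 -1 -1; 1 0 3; -2 -3 1].
Its determinant is -26.
The cofactor carries sign (−1)^(4+2) = +1, so C_{4,2} = +(-26) = -26.

The cofactor is -26.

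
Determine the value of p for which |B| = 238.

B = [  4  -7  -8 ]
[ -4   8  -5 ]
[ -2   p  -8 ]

Expanding along the column containing p, det(B) is linear in p: det(B) = (52)·p + (-230).
Set (52)·p + (-230) = 238  ⇒  (52)·p = 468  ⇒  p = 9.

p = 9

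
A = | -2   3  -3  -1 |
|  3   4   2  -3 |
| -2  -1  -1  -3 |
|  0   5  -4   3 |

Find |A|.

det(A) = 98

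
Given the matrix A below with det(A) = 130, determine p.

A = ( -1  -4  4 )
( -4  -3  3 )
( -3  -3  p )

-7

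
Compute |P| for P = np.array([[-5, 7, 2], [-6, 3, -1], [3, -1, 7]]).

167

Expand along row 1:
  + (-5) · |3 -1; -1 7| = (-5)·(21 − 1) = -100
  − 7 · |-6 -1; 3 7| = −7·(-42 − (-3)) = 273
  + 2 · |-6 3; 3 -1| = 2·(6 − 9) = -6
Sum: (-100) + (273) + (-6) = 167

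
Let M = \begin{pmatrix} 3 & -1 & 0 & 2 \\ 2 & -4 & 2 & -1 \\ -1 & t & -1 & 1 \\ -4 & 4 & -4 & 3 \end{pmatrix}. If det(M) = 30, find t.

Expanding along the column containing t, det(M) is linear in t: det(M) = (-6)·t + (0).
Set (-6)·t + (0) = 30  ⇒  (-6)·t = 30  ⇒  t = -5.

t = -5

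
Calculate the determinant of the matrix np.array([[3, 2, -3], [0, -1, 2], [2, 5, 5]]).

-43

Expand along row 2:
  + (-1) · |3 -3; 2 5| = (-1)·(15 − (-6)) = -21
  − 2 · |3 2; 2 5| = −2·(15 − 4) = -22
Sum: (-21) + (-22) = -43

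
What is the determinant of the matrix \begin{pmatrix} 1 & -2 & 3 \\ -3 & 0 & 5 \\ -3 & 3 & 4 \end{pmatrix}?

-36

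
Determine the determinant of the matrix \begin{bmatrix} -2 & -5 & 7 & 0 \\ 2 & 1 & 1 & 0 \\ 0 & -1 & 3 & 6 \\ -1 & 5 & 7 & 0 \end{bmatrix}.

-888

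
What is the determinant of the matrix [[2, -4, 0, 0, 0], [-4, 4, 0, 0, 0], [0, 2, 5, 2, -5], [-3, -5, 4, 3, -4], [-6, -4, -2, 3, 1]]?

The matrix is block lower-triangular with a 2×2 block and a 3×3 block on the diagonal, so its determinant equals the product of the determinants of the diagonal blocks.
det of the 2×2 block = -8
det of the 3×3 block = -7
det = (-8)·(-7) = 56

56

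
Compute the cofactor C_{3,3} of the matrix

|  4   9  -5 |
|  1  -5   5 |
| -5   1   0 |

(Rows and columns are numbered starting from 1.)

Delete row 3 and column 3; the remaining 2×2 submatrix is [4 9; 1 -5].
Its determinant is 4·(-5) − 9·1 = -29.
The cofactor carries sign (−1)^(3+3) = +1, so C_{3,3} = +(-29) = -29.

-29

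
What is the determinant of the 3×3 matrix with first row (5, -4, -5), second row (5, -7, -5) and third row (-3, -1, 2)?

15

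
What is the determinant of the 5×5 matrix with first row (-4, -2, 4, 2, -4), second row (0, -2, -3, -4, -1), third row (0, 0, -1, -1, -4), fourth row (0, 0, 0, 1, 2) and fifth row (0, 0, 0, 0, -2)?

The matrix is upper triangular, so the determinant is the product of the diagonal entries:
det = (-4) · (-2) · (-1) · (1) · (-2) = 16

16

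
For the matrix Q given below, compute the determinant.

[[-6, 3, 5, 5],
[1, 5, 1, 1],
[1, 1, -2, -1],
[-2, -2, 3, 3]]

77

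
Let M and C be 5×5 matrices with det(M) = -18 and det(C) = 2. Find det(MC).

det(MC) = det(M)·det(C) = (-18)·(2) = -36

-36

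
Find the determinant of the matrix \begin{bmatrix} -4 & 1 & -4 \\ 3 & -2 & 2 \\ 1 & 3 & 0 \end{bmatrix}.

-18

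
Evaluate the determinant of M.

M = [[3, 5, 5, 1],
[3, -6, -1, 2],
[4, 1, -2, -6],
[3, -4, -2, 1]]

|M| = 391

Expand along row 1:
  + (3) · M_11   where M_11 = det([-6 -1 2; 1 -2 -6; -4 -2 1]) = 41
  − (5) · M_12   where M_12 = det([3 -1 2; 4 -2 -6; 3 -2 1]) = -24
  + (5) · M_13   where M_13 = det([3 -6 2; 4 1 -6; 3 -4 1]) = 25
  − (1) · M_14   where M_14 = det([3 -6 -1; 4 1 -2; 3 -4 -2]) = -23
det = (+1)·(3)·(41) + (-1)·(5)·(-24) + (+1)·(5)·(25) + (-1)·(1)·(-23) = 391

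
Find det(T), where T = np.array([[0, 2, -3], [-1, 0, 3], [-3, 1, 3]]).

Expand along row 1:
  − 2 · |-1 3; -3 3| = −2·(-3 − (-9)) = -12
  + (-3) · |-1 0; -3 1| = (-3)·(-1 − 0) = 3
Sum: (-12) + (3) = -9

-9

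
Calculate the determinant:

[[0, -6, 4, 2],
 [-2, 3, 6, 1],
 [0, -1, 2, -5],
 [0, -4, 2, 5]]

Expand along column 1 (it has 3 zeros):
  − (-2) · M_21   where M_21 = det([-6 4 2; -1 2 -5; -4 2 5]) = -8
det = (-1)·(-2)·(-8) = -16

-16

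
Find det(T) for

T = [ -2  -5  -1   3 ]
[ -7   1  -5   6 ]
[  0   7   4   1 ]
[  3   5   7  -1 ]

41

Expand along row 3 (it has 1 zero):
  − (7) · M_32   where M_32 = det([-2 -1 3; -7 -5 6; 3 7 -1]) = -39
  + (4) · M_33   where M_33 = det([-2 -5 3; -7 1 6; 3 5 -1]) = -107
  − (1) · M_34   where M_34 = det([-2 -5 -1; -7 1 -5; 3 5 7]) = -196
det = (-1)·(7)·(-39) + (+1)·(4)·(-107) + (-1)·(1)·(-196) = 41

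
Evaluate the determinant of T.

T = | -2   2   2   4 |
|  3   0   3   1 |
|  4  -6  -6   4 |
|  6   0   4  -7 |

Expand along column 2 (it has 2 zeros):
  − (2) · M_12   where M_12 = det([3 3 1; 4 -6 4; 6 4 -7]) = 286
  − (-6) · M_32   where M_32 = det([-2 2 4; 3 3 1; 6 4 -7]) = 80
det = (-1)·(2)·(286) + (-1)·(-6)·(80) = -92

-92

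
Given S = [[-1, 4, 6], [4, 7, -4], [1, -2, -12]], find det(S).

Expand along row 1:
  + (-1) · |7 -4; -2 -12| = (-1)·(-84 − 8) = 92
  − 4 · |4 -4; 1 -12| = −4·(-48 − (-4)) = 176
  + 6 · |4 7; 1 -2| = 6·(-8 − 7) = -90
Sum: (92) + (176) + (-90) = 178

The determinant is 178.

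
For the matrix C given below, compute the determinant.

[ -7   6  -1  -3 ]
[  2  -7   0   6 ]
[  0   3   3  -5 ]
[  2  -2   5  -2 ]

Expand along row 2 (it has 1 zero):
  − (2) · M_21   where M_21 = det([6 -1 -3; 3 3 -5; -2 5 -2]) = 35
  + (-7) · M_22   where M_22 = det([-7 -1 -3; 0 3 -5; 2 5 -2]) = -105
  + (6) · M_24   where M_24 = det([-7 6 -1; 0 3 3; 2 -2 5]) = -105
det = (-1)·(2)·(35) + (+1)·(-7)·(-105) + (+1)·(6)·(-105) = 35

The determinant is 35.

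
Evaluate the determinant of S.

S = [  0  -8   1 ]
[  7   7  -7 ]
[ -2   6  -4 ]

det(S) = -280

Expand along column 1:
  − 7 · |-8 1; 6 -4| = −7·(32 − 6) = -182
  + (-2) · |-8 1; 7 -7| = (-2)·(56 − 7) = -98
Sum: (-182) + (-98) = -280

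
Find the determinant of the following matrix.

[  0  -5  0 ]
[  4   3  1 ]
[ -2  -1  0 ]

Expand along row 1:
  − (-5) · |4 1; -2 0| = −(-5)·(0 − (-2)) = 10

The determinant is 10.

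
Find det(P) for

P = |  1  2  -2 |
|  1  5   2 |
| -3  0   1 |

det(P) = -39

Expand along row 3:
  + (-3) · |2 -2; 5 2| = (-3)·(4 − (-10)) = -42
  + 1 · |1 2; 1 5| = 1·(5 − 2) = 3
Sum: (-42) + (3) = -39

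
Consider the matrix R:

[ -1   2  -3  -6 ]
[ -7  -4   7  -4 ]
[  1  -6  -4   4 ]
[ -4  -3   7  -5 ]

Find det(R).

|R| = 1360

Expand along row 1:
  + (-1) · M_11   where M_11 = det([-4 7 -4; -6 -4 4; -3 7 -5]) = -46
  − (2) · M_12   where M_12 = det([-7 7 -4; 1 -4 4; -4 7 -5]) = 15
  + (-3) · M_13   where M_13 = det([-7 -4 -4; 1 -6 4; -4 -3 -5]) = -142
  − (-6) · M_14   where M_14 = det([-7 -4 7; 1 -6 -4; -4 -3 7]) = 153
det = (+1)·(-1)·(-46) + (-1)·(2)·(15) + (+1)·(-3)·(-142) + (-1)·(-6)·(153) = 1360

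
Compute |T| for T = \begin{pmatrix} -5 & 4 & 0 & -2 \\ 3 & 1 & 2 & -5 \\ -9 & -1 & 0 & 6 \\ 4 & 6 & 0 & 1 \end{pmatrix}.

Expand along column 3 (it has 3 zeros):
  − (2) · M_23   where M_23 = det([-5 4 -2; -9 -1 6; 4 6 1]) = 417
det = (-1)·(2)·(417) = -834

|T| = -834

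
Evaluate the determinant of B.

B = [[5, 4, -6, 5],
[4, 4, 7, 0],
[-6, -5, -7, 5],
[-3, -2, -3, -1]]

Expand along row 2 (it has 1 zero):
  − (4) · M_21   where M_21 = det([4 -6 5; -5 -7 5; -2 -3 -1]) = 183
  + (4) · M_22   where M_22 = det([5 -6 5; -6 -7 5; -3 -3 -1]) = 221
  − (7) · M_23   where M_23 = det([5 4 5; -6 -5 5; -3 -2 -1]) = -24
det = (-1)·(4)·(183) + (+1)·(4)·(221) + (-1)·(7)·(-24) = 320

det(B) = 320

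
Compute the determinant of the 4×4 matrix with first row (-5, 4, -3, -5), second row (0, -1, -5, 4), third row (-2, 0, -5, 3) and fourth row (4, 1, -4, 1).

98

Expand along row 2 (it has 1 zero):
  + (-1) · M_22   where M_22 = det([-5 -3 -5; -2 -5 3; 4 -4 1]) = -217
  − (-5) · M_23   where M_23 = det([-5 4 -5; -2 0 3; 4 1 1]) = 81
  + (4) · M_24   where M_24 = det([-5 4 -3; -2 0 -5; 4 1 -4]) = -131
det = (+1)·(-1)·(-217) + (-1)·(-5)·(81) + (+1)·(4)·(-131) = 98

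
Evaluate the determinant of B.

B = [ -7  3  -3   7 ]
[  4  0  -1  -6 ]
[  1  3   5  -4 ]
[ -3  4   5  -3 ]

467

Expand along row 2 (it has 1 zero):
  − (4) · M_21   where M_21 = det([3 -3 7; 3 5 -4; 4 5 -3]) = 1
  − (-1) · M_23   where M_23 = det([-7 3 7; 1 3 -4; -3 4 -3]) = 87
  + (-6) · M_24   where M_24 = det([-7 3 -3; 1 3 5; -3 4 5]) = -64
det = (-1)·(4)·(1) + (-1)·(-1)·(87) + (+1)·(-6)·(-64) = 467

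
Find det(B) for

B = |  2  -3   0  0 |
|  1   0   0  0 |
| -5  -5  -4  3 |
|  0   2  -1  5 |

B is block lower-triangular with a 2×2 block and a 2×2 block on the diagonal, so its determinant equals the product of the determinants of the diagonal blocks.
det of the 2×2 block = 3
det of the 2×2 block = -17
det = (3)·(-17) = -51

det(B) = -51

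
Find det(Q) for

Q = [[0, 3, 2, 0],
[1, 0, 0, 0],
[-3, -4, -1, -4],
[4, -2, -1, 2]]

Expand along row 2 (it has 3 zeros):
  − (1) · M_21   where M_21 = det([3 2 0; -4 -1 -4; -2 -1 2]) = 14
det = (-1)·(1)·(14) = -14

det(Q) = -14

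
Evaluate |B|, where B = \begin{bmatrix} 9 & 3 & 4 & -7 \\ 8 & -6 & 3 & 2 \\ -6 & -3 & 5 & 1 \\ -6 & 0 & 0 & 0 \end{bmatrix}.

756

Expand along row 4 (it has 3 zeros):
  − (-6) · M_41   where M_41 = det([3 4 -7; -6 3 2; -3 5 1]) = 126
det = (-1)·(-6)·(126) = 756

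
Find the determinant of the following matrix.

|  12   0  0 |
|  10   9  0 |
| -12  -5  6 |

The matrix is lower triangular, so the determinant is the product of the diagonal entries:
det = (12) · (9) · (6) = 648

648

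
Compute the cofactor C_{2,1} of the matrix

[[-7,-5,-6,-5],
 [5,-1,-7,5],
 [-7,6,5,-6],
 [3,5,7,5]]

60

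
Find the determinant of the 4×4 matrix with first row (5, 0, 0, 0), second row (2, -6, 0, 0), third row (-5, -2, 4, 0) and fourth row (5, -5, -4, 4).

The determinant is -480.

The matrix is lower triangular, so the determinant is the product of the diagonal entries:
det = (5) · (-6) · (4) · (4) = -480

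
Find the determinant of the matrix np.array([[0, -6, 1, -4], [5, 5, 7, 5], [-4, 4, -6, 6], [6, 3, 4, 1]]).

Expand along row 1 (it has 1 zero):
  − (-6) · M_12   where M_12 = det([5 7 5; -4 -6 6; 6 4 1]) = 230
  + (1) · M_13   where M_13 = det([5 5 5; -4 4 6; 6 3 1]) = -50
  − (-4) · M_14   where M_14 = det([5 5 7; -4 4 -6; 6 3 4]) = -182
det = (-1)·(-6)·(230) + (+1)·(1)·(-50) + (-1)·(-4)·(-182) = 602

The determinant is 602.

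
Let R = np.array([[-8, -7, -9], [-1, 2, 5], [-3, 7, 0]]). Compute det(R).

det(R) = 394

Expand along row 3:
  + (-3) · |-7 -9; 2 5| = (-3)·(-35 − (-18)) = 51
  − 7 · |-8 -9; -1 5| = −7·(-40 − 9) = 343
Sum: (51) + (343) = 394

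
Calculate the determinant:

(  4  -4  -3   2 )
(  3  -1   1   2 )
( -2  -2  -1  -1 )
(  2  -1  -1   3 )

65

Expand along row 1:
  + (4) · M_11   where M_11 = det([-1 1 2; -2 -1 -1; -1 -1 3]) = 13
  − (-4) · M_12   where M_12 = det([3 1 2; -2 -1 -1; 2 -1 3]) = 0
  + (-3) · M_13   where M_13 = det([3 -1 2; -2 -2 -1; 2 -1 3]) = -13
  − (2) · M_14   where M_14 = det([3 -1 1; -2 -2 -1; 2 -1 -1]) = 13
det = (+1)·(4)·(13) + (-1)·(-4)·(0) + (+1)·(-3)·(-13) + (-1)·(2)·(13) = 65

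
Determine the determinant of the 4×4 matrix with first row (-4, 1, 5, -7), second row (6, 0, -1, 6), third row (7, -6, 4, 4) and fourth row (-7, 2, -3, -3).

Expand along row 2 (it has 1 zero):
  − (6) · M_21   where M_21 = det([1 5 -7; -6 4 4; 2 -3 -3]) = -120
  − (-1) · M_23   where M_23 = det([-4 1 -7; 7 -6 4; -7 2 -3]) = 149
  + (6) · M_24   where M_24 = det([-4 1 5; 7 -6 4; -7 2 -3]) = -187
det = (-1)·(6)·(-120) + (-1)·(-1)·(149) + (+1)·(6)·(-187) = -253

-253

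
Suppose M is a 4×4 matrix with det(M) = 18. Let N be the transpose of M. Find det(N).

det(Mᵀ) = det(M).
det(N) = (1)·(18) = 18

18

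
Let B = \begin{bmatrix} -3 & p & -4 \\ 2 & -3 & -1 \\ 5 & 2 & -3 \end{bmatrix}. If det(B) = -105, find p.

p = 4

Expanding along the column containing p, det(B) is linear in p: det(B) = (1)·p + (-109).
Set (1)·p + (-109) = -105  ⇒  (1)·p = 4  ⇒  p = 4.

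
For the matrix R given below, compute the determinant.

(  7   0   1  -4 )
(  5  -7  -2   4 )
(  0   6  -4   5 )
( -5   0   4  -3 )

|R| = 697

Expand along column 2 (it has 2 zeros):
  + (-7) · M_22   where M_22 = det([7 1 -4; 0 -4 5; -5 4 -3]) = -1
  − (6) · M_32   where M_32 = det([7 1 -4; 5 -2 4; -5 4 -3]) = -115
det = (+1)·(-7)·(-1) + (-1)·(6)·(-115) = 697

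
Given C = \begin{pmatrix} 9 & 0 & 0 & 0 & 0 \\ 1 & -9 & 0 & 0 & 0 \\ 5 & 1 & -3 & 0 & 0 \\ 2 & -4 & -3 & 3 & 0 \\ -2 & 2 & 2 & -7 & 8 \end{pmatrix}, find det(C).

5832

C is lower triangular, so det(C) is the product of the diagonal entries:
det = (9) · (-9) · (-3) · (3) · (8) = 5832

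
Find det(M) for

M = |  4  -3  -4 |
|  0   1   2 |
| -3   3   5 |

Expand along column 1:
  + 4 · |1 2; 3 5| = 4·(5 − 6) = -4
  + (-3) · |-3 -4; 1 2| = (-3)·(-6 − (-4)) = 6
Sum: (-4) + (6) = 2

The determinant is 2.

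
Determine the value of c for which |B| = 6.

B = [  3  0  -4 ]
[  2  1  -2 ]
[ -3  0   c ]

6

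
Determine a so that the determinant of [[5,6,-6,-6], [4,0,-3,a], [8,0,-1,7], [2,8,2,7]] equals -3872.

a = 7

Expanding along the column containing a, det(A) is linear in a: det(A) = (-452)·a + (-708).
Set (-452)·a + (-708) = -3872  ⇒  (-452)·a = -3164  ⇒  a = 7.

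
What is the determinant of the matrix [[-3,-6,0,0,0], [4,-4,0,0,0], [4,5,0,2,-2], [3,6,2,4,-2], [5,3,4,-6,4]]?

The matrix is block lower-triangular with a 2×2 block and a 3×3 block on the diagonal, so its determinant equals the product of the determinants of the diagonal blocks.
det of the 2×2 block = 36
det of the 3×3 block = 24
det = (36)·(24) = 864

864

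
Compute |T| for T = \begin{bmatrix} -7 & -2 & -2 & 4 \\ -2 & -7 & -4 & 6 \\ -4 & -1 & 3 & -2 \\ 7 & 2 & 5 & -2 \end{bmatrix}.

930

Expand along row 1:
  + (-7) · M_11   where M_11 = det([-7 -4 6; -1 3 -2; 2 5 -2]) = -70
  − (-2) · M_12   where M_12 = det([-2 -4 6; -4 3 -2; 7 5 -2]) = -166
  + (-2) · M_13   where M_13 = det([-2 -7 6; -4 -1 -2; 7 2 -2]) = 136
  − (4) · M_14   where M_14 = det([-2 -7 -4; -4 -1 3; 7 2 5]) = -261
det = (+1)·(-7)·(-70) + (-1)·(-2)·(-166) + (+1)·(-2)·(136) + (-1)·(4)·(-261) = 930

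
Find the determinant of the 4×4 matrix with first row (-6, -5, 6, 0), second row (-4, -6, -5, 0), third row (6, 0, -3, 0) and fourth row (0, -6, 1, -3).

The determinant is -954.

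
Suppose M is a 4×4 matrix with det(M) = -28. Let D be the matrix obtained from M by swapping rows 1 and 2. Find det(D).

Swapping two rows multiplies the determinant by −1.
det(D) = (-1)·(-28) = 28

28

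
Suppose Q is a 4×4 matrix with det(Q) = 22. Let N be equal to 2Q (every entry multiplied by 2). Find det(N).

For a 4×4 matrix, det(2Q) = 2^4·det(Q) = 16·det(Q).
det(N) = (16)·(22) = 352

352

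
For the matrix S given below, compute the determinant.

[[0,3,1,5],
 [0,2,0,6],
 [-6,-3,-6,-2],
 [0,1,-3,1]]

The determinant is -168.

Expand along column 1 (it has 3 zeros):
  + (-6) · M_31   where M_31 = det([3 1 5; 2 0 6; 1 -3 1]) = 28
det = (+1)·(-6)·(28) = -168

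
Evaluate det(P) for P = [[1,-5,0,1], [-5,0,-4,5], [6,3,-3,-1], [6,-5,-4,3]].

Expand along row 1 (it has 1 zero):
  + (1) · M_11   where M_11 = det([0 -4 5; 3 -3 -1; -5 -4 3]) = -119
  − (-5) · M_12   where M_12 = det([-5 -4 5; 6 -3 -1; 6 -4 3]) = 131
  − (1) · M_14   where M_14 = det([-5 0 -4; 6 3 -3; 6 -5 -4]) = 327
det = (+1)·(1)·(-119) + (-1)·(-5)·(131) + (-1)·(1)·(327) = 209

209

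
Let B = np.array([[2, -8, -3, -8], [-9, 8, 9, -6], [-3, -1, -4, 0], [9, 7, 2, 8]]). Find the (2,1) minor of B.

Delete row 2 and column 1; the remaining 3×3 submatrix is [-8 -3 -8; -1 -4 0; 7 2 8].
Its determinant is 24.

24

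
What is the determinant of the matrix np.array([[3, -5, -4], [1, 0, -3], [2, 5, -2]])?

Expand along row 2:
  − 1 · |-5 -4; 5 -2| = −1·(10 − (-20)) = -30
  − (-3) · |3 -5; 2 5| = −(-3)·(15 − (-10)) = 75
Sum: (-30) + (75) = 45

45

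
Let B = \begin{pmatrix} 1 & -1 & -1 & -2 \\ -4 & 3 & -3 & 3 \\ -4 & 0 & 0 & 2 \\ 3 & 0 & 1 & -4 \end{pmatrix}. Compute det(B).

74

Expand along row 3 (it has 2 zeros):
  + (-4) · M_31   where M_31 = det([-1 -1 -2; 3 -3 3; 0 1 -4]) = -27
  − (2) · M_34   where M_34 = det([1 -1 -1; -4 3 -3; 3 0 1]) = 17
det = (+1)·(-4)·(-27) + (-1)·(2)·(17) = 74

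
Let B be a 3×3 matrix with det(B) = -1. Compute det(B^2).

1

det(B^2) = (det B)^2 = (-1)^2 = 1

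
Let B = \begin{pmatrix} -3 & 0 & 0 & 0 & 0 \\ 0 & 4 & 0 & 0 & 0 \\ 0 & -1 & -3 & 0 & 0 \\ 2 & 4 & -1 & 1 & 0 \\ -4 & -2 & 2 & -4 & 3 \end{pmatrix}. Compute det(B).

B is lower triangular, so det(B) is the product of the diagonal entries:
det = (-3) · (4) · (-3) · (1) · (3) = 108

The determinant is 108.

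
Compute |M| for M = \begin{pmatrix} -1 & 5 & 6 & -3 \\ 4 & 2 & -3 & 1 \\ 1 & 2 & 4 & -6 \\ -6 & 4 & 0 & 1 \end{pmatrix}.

Expand along row 4 (it has 1 zero):
  − (-6) · M_41   where M_41 = det([5 6 -3; 2 -3 1; 2 4 -6]) = 112
  + (4) · M_42   where M_42 = det([-1 6 -3; 4 -3 1; 1 4 -6]) = 79
  + (1) · M_44   where M_44 = det([-1 5 6; 4 2 -3; 1 2 4]) = -73
det = (-1)·(-6)·(112) + (+1)·(4)·(79) + (+1)·(1)·(-73) = 915

915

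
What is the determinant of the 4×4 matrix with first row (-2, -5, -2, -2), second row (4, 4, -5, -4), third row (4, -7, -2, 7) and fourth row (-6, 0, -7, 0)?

Expand along row 4 (it has 2 zeros):
  − (-6) · M_41   where M_41 = det([-5 -2 -2; 4 -5 -4; -7 -2 7]) = 301
  − (-7) · M_43   where M_43 = det([-2 -5 -2; 4 4 -4; 4 -7 7]) = 308
det = (-1)·(-6)·(301) + (-1)·(-7)·(308) = 3962

The determinant is 3962.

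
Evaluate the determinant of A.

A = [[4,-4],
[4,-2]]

8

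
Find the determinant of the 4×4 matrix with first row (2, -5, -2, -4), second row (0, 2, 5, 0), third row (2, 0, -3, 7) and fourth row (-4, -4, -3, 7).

-1178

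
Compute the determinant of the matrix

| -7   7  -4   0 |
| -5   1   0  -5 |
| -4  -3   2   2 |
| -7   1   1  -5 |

-265

Expand along row 1 (it has 1 zero):
  + (-7) · M_11   where M_11 = det([1 0 -5; -3 2 2; 1 1 -5]) = 13
  − (7) · M_12   where M_12 = det([-5 0 -5; -4 2 2; -7 1 -5]) = 10
  + (-4) · M_13   where M_13 = det([-5 1 -5; -4 -3 2; -7 1 -5]) = 26
det = (+1)·(-7)·(13) + (-1)·(7)·(10) + (+1)·(-4)·(26) = -265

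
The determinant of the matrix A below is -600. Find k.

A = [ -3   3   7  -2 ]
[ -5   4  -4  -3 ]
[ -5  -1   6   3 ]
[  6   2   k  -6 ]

Expanding along the column containing k, det(A) is linear in k: det(A) = (-13)·k + (-496).
Set (-13)·k + (-496) = -600  ⇒  (-13)·k = -104  ⇒  k = 8.

8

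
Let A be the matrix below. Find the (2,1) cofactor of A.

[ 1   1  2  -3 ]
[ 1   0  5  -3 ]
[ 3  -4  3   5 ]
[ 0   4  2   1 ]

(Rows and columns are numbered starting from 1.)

Delete row 2 and column 1; the remaining 3×3 submatrix is [1 2 -3; -4 3 5; 4 2 1].
Its determinant is 101.
The cofactor carries sign (−1)^(2+1) = −1, so C_{2,1} = −(101) = -101.

The cofactor is -101.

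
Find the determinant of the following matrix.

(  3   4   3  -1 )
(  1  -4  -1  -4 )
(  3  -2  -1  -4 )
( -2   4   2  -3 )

-204

Expand along row 1:
  + (3) · M_11   where M_11 = det([-4 -1 -4; -2 -1 -4; 4 2 -3]) = -22
  − (4) · M_12   where M_12 = det([1 -1 -4; 3 -1 -4; -2 2 -3]) = -22
  + (3) · M_13   where M_13 = det([1 -4 -4; 3 -2 -4; -2 4 -3]) = -78
  − (-1) · M_14   where M_14 = det([1 -4 -1; 3 -2 -1; -2 4 2]) = 8
det = (+1)·(3)·(-22) + (-1)·(4)·(-22) + (+1)·(3)·(-78) + (-1)·(-1)·(8) = -204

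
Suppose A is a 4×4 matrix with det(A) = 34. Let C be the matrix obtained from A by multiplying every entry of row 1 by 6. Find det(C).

|C| = 204

Scaling one row by 6 multiplies the determinant by 6.
det(C) = (6)·(34) = 204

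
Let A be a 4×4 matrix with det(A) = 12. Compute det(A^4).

det(A^4) = (det A)^4 = (12)^4 = 20736

20736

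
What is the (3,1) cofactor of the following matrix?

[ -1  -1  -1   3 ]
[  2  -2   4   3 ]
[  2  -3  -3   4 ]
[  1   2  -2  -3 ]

The cofactor is -6.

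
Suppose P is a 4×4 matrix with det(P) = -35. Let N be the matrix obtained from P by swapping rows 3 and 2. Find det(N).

Swapping two rows multiplies the determinant by −1.
det(N) = (-1)·(-35) = 35

The determinant is 35.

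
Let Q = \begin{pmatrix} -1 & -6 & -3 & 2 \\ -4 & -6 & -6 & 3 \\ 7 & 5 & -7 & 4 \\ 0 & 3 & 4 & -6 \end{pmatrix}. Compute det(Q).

Expand along row 4 (it has 1 zero):
  + (3) · M_42   where M_42 = det([-1 -3 2; -4 -6 3; 7 -7 4]) = 32
  − (4) · M_43   where M_43 = det([-1 -6 2; -4 -6 3; 7 5 4]) = -139
  + (-6) · M_44   where M_44 = det([-1 -6 -3; -4 -6 -6; 7 5 -7]) = 282
det = (+1)·(3)·(32) + (-1)·(4)·(-139) + (+1)·(-6)·(282) = -1040

det(Q) = -1040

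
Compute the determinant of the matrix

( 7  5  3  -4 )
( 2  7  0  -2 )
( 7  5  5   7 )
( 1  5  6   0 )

Expand along row 2 (it has 1 zero):
  − (2) · M_21   where M_21 = det([5 3 -4; 5 5 7; 5 6 0]) = -125
  + (7) · M_22   where M_22 = det([7 3 -4; 7 5 7; 1 6 0]) = -421
  + (-2) · M_24   where M_24 = det([7 5 3; 7 5 5; 1 5 6]) = -60
det = (-1)·(2)·(-125) + (+1)·(7)·(-421) + (+1)·(-2)·(-60) = -2577

-2577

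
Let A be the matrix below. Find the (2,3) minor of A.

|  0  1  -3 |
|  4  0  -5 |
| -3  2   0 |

3

Delete row 2 and column 3; the remaining 2×2 submatrix is [0 1; -3 2].
Its determinant is 0·2 − 1·(-3) = 3.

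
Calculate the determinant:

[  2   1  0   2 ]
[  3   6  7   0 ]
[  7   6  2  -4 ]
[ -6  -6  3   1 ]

Expand along row 1 (it has 1 zero):
  + (2) · M_11   where M_11 = det([6 7 0; 6 2 -4; -6 3 1]) = 210
  − (1) · M_12   where M_12 = det([3 7 0; 7 2 -4; -6 3 1]) = 161
  − (2) · M_14   where M_14 = det([3 6 7; 7 6 2; -6 -6 3]) = -150
det = (+1)·(2)·(210) + (-1)·(1)·(161) + (-1)·(2)·(-150) = 559

559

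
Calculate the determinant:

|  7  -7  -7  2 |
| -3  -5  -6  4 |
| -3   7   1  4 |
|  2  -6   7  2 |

Expand along row 1:
  + (7) · M_11   where M_11 = det([-5 -6 4; 7 1 4; -6 7 2]) = 578
  − (-7) · M_12   where M_12 = det([-3 -6 4; -3 1 4; 2 7 2]) = -98
  + (-7) · M_13   where M_13 = det([-3 -5 4; -3 7 4; 2 -6 2]) = -168
  − (2) · M_14   where M_14 = det([-3 -5 -6; -3 7 1; 2 -6 7]) = -304
det = (+1)·(7)·(578) + (-1)·(-7)·(-98) + (+1)·(-7)·(-168) + (-1)·(2)·(-304) = 5144

The determinant is 5144.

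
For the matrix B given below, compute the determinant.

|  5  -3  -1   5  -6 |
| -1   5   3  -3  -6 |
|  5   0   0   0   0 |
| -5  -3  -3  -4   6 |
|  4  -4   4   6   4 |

Expand along row 3 (it has 4 zeros):
  + (5) · M_31   where M_31 = det([-3 -1 5 -6; 5 3 -3 -6; -3 -3 -4 6; -4 4 6 4]) = 1360
det = (+1)·(5)·(1360) = 6800

The determinant is 6800.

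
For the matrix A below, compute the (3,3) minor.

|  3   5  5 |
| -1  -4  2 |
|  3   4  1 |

-7

Delete row 3 and column 3; the remaining 2×2 submatrix is [3 5; -1 -4].
Its determinant is 3·(-4) − 5·(-1) = -7.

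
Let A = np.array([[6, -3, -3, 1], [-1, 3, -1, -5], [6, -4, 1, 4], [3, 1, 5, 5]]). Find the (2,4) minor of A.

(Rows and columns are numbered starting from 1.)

-99

Delete row 2 and column 4; the remaining 3×3 submatrix is [6 -3 -3; 6 -4 1; 3 1 5].
Its determinant is -99.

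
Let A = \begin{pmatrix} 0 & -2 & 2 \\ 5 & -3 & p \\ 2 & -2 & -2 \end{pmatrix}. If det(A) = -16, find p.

Expanding along the row containing p, det(A) is linear in p: det(A) = (-4)·p + (-28).
Set (-4)·p + (-28) = -16  ⇒  (-4)·p = 12  ⇒  p = -3.

-3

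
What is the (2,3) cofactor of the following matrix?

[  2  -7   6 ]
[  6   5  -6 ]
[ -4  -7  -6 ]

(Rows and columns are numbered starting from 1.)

42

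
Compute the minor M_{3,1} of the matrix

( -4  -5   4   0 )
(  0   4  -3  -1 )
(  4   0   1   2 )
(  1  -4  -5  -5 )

46

Delete row 3 and column 1; the remaining 3×3 submatrix is [-5 4 0; 4 -3 -1; -4 -5 -5].
Its determinant is 46.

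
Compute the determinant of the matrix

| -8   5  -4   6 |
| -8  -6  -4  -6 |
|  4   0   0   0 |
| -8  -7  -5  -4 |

-520

Expand along row 3 (it has 3 zeros):
  + (4) · M_31   where M_31 = det([5 -4 6; -6 -4 -6; -7 -5 -4]) = -130
det = (+1)·(4)·(-130) = -520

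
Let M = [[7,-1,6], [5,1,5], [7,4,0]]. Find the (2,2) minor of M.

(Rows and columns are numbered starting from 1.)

The minor is -42.

Delete row 2 and column 2; the remaining 2×2 submatrix is [7 6; 7 0].
Its determinant is 7·0 − 6·7 = -42.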